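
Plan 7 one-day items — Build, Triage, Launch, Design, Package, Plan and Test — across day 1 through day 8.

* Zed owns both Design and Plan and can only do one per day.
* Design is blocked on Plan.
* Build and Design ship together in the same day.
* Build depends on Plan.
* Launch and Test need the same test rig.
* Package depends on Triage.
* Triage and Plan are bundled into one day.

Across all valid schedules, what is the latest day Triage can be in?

day 7

Downstream work caps Triage at day 7.
Triage at day 7 is achievable: Triage=day 7; Package=day 8; Launch=day 1; Plan=day 7; Test=day 2; Design=day 8; Build=day 8.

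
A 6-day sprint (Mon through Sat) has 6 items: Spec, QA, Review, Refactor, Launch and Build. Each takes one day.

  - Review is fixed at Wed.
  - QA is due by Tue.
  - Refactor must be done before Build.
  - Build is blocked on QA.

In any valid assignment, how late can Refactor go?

Downstream work caps Refactor at Fri.
Refactor at Fri is achievable: Build=Sat; Review=Wed; QA=Mon; Launch=Mon; Spec=Mon; Refactor=Fri.

Fri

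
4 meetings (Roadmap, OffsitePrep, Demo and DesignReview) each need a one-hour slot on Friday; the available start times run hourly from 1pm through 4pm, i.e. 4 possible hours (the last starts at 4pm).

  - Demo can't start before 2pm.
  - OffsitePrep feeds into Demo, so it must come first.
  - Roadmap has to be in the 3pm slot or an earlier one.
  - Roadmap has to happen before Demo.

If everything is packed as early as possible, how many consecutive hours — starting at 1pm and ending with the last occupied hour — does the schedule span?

The precedence chain requires at least 2 distinct hours.
2 works (last occupied hour: 2pm): for example OffsitePrep in 1pm; DesignReview in 1pm; Demo in 2pm; Roadmap in 1pm.

2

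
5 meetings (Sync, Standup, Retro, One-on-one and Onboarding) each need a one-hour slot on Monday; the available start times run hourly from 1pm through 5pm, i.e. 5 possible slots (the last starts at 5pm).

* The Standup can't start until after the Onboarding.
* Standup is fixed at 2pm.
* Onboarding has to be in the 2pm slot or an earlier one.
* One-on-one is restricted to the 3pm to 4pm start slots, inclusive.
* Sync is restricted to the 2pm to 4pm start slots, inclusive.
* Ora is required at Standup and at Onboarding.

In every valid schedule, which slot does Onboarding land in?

1pm

Onboarding's window is 1pm–2pm.
Standup is fixed at 2pm, and Onboarding can't share a slot with Standup.
So Onboarding must be 1pm.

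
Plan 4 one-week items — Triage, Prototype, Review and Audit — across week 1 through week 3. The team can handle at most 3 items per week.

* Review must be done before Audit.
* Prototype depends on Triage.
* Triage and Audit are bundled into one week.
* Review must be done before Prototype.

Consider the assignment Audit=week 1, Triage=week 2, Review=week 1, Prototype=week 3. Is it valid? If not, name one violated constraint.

Triage and Audit are bundled into one week — violated.
Review must be done before Prototype — holds.
The team can handle at most 3 items per week — holds.
Review must be done before Audit — violated.
Prototype depends on Triage — holds.

No — it violates: Triage and Audit are bundled into one week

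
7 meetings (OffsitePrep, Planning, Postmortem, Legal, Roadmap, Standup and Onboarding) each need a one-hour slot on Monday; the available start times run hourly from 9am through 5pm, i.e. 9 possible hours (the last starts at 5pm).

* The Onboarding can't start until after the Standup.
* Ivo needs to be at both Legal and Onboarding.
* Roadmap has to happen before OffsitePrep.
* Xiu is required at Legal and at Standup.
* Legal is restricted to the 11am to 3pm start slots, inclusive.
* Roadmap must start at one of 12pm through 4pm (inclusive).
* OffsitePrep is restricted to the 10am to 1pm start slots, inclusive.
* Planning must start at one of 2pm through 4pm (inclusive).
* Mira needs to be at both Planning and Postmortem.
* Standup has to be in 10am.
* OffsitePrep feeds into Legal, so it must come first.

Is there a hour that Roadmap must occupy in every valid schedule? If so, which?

12pm

Roadmap is available from 12pm; Roadmap's own window allows nothing later than 4pm; downstream work caps Roadmap at 12pm.
So Roadmap is pinned to 12pm.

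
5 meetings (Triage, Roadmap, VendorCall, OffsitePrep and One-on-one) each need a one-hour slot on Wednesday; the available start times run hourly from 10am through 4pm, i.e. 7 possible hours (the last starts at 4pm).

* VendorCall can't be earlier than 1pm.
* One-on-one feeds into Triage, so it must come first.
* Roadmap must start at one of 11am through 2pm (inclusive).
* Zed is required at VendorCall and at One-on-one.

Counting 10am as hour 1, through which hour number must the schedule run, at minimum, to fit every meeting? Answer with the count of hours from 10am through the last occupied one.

The precedence chain requires at least 2 distinct hours.
VendorCall can't be placed before 1pm — that is hour 4 counting from 10am — so the schedule must run through at least 4 hours.
4 works (last occupied hour: 1pm): for example OffsitePrep -> 10am; VendorCall -> 1pm; One-on-one -> 10am; Triage -> 11am; Roadmap -> 11am.

4 hours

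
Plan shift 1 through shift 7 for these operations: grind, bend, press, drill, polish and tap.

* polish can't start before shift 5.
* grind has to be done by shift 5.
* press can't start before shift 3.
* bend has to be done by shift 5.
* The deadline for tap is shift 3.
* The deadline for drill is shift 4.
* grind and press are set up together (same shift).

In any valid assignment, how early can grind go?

shift 3

Grind must be in the same shift as press, which can't be before shift 3, so grind is at least shift 3; grind's own window allows nothing later than shift 5.
grind at shift 3 is achievable: grind=shift 3, tap=shift 1, polish=shift 5, bend=shift 1, press=shift 3, drill=shift 1.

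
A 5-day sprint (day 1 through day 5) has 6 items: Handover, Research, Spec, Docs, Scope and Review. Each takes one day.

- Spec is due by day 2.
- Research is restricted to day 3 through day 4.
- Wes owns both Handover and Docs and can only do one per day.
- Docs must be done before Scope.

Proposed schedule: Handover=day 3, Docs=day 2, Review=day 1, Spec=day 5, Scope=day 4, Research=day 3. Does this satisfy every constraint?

Wes owns both Handover and Docs and can only do one per day — holds.
Research is restricted to day 3 through day 4 — holds.
Docs must be done before Scope — holds.
Spec is due by day 2 — violated.

No — it violates: Spec is due by day 2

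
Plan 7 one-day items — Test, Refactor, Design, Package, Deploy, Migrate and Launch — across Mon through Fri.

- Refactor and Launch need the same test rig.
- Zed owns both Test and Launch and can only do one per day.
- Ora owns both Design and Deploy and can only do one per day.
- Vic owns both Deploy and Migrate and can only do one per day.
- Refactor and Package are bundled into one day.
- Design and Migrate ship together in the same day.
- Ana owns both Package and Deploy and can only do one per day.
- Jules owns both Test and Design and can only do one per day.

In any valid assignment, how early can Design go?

Mon

Design at Mon is achievable: Launch=Wed; Migrate=Mon; Package=Mon; Refactor=Mon; Design=Mon; Deploy=Tue; Test=Tue.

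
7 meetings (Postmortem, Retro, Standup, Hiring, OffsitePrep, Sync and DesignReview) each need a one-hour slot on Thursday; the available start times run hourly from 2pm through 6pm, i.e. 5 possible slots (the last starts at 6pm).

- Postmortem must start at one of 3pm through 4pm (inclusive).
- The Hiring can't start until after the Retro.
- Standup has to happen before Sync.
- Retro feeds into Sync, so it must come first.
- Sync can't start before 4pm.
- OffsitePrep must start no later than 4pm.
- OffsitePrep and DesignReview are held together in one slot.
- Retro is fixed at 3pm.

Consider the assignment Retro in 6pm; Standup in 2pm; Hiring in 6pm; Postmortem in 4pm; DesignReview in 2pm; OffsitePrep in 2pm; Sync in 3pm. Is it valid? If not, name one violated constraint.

Retro is fixed at 3pm — violated.
Sync can't start before 4pm — violated.
OffsitePrep and DesignReview are held together in one slot — holds.
The Hiring can't start until after the Retro — violated.
Standup has to happen before Sync — holds.
OffsitePrep must start no later than 4pm — holds.
Retro feeds into Sync, so it must come first — violated.
Postmortem must start at one of 3pm through 4pm (inclusive) — holds.

No — it violates: Retro feeds into Sync, so it must come first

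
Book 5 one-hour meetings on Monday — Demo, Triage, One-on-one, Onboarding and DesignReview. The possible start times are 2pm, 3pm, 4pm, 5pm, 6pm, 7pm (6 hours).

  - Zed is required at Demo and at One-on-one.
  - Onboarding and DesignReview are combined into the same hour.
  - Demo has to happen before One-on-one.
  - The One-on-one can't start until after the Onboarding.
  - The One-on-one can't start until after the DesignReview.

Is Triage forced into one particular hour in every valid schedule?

Triage can be 2pm (e.g. DesignReview in 2pm, Triage in 2pm, Demo in 2pm, One-on-one in 3pm, Onboarding in 2pm) or 3pm (e.g. One-on-one in 3pm; Triage in 3pm; Onboarding in 2pm; Demo in 2pm; DesignReview in 2pm).

No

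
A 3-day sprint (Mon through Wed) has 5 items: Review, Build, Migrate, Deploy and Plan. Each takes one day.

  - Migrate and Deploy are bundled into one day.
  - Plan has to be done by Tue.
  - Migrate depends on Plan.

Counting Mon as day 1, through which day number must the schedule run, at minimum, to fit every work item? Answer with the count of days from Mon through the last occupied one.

The precedence chain requires at least 2 distinct days.
2 works (last occupied day: Tue): for example Migrate in Tue; Deploy in Tue; Build in Mon; Review in Mon; Plan in Mon.

2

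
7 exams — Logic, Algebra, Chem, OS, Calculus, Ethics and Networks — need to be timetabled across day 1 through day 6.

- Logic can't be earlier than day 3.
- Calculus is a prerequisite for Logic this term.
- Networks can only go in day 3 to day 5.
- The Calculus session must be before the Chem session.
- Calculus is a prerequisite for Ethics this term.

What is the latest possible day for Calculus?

day 5

Downstream work caps Calculus at day 5.
Calculus at day 5 is achievable: Chem=day 6, OS=day 1, Ethics=day 6, Networks=day 3, Algebra=day 1, Calculus=day 5, Logic=day 6.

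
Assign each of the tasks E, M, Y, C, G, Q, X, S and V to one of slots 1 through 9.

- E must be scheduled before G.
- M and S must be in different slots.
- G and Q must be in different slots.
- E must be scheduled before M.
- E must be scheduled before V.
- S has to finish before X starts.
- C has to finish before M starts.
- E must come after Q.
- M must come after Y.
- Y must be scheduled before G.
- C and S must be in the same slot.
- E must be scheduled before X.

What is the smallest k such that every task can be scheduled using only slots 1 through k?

The precedence chain requires at least 3 distinct slots.
3 works (last occupied slot: 3): for example Q in 1; V in 3; Y in 1; C in 1; M in 3; S in 1; E in 2; X in 3; G in 3.

3 slots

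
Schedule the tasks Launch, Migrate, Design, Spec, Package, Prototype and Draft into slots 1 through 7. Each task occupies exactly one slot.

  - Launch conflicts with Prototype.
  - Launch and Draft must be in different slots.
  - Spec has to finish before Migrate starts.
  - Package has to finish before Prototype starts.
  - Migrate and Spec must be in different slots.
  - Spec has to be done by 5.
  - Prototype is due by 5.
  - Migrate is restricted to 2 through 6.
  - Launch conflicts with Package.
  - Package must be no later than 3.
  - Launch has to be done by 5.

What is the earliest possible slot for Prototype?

2

Precedence pushes Prototype to at least 2; Prototype's own window allows nothing later than 5.
Prototype at 2 is achievable: Launch in 3; Migrate in 2; Prototype in 2; Spec in 1; Draft in 1; Package in 1; Design in 1.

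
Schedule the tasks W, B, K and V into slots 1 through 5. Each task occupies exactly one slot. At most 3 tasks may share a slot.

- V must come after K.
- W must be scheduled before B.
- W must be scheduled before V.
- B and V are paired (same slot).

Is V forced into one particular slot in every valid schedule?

No

V can be 2 (e.g. V=2, W=1, K=1, B=2) or 3 (e.g. K in 1; W in 1; V in 3; B in 3).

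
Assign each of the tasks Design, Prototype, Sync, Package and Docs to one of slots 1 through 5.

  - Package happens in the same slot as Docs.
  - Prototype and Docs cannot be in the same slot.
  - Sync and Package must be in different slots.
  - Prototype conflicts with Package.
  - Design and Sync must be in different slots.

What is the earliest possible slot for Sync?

1

Sync at 1 is achievable: Package=2; Sync=1; Design=2; Docs=2; Prototype=1.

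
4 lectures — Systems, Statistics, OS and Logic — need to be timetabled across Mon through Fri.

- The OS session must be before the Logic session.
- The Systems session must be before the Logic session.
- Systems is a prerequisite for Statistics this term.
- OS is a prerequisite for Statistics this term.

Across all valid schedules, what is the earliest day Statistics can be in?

Tue

Precedence pushes Statistics to at least Tue.
Statistics at Tue is achievable: Systems=Mon, Statistics=Tue, OS=Mon, Logic=Tue.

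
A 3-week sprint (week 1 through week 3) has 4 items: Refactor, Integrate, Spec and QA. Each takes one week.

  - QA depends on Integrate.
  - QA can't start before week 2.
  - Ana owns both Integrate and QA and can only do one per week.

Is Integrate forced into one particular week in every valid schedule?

Integrate can be week 1 (e.g. Spec=week 1; Refactor=week 1; QA=week 2; Integrate=week 1) or week 2 (e.g. Spec in week 1, Integrate in week 2, Refactor in week 1, QA in week 3).

No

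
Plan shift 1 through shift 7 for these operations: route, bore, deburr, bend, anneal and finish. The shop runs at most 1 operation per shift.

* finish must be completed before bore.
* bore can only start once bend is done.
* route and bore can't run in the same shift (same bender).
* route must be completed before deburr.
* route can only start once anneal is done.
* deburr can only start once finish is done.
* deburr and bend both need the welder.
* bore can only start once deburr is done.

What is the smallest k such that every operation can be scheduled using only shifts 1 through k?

The precedence chain requires at least 4 distinct shifts.
With at most 1 per shift and 6 operations, at least 6 shifts are needed.
6 works (last occupied shift: shift 6): for example anneal=shift 1, finish=shift 3, deburr=shift 4, bore=shift 6, bend=shift 5, route=shift 2.

6 shifts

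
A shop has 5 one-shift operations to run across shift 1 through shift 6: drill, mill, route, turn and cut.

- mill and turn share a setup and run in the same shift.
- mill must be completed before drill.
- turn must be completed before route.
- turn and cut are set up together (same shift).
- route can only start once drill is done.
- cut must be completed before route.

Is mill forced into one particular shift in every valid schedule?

No

mill can be shift 1 (e.g. mill=shift 1, cut=shift 1, turn=shift 1, drill=shift 2, route=shift 3) or shift 2 (e.g. cut=shift 2, route=shift 4, turn=shift 2, drill=shift 3, mill=shift 2).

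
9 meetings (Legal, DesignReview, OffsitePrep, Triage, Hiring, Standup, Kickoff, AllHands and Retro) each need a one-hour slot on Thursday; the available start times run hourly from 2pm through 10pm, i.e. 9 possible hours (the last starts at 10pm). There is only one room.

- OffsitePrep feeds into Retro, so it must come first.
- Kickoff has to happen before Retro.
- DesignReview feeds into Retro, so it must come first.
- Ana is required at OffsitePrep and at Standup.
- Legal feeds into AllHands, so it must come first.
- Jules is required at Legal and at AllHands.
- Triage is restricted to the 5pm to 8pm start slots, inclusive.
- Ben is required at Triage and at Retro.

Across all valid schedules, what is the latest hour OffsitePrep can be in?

9pm

Downstream work caps OffsitePrep at 9pm.
OffsitePrep at 9pm is achievable: Kickoff in 4pm; Triage in 5pm; AllHands in 6pm; Legal in 2pm; Retro in 10pm; OffsitePrep in 9pm; Hiring in 7pm; Standup in 8pm; DesignReview in 3pm.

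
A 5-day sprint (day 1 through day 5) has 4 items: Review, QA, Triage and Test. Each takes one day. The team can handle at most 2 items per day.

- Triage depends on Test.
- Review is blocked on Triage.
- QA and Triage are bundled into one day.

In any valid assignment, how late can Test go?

Downstream work caps Test at day 3.
Test at day 3 is achievable: Test=day 3, QA=day 4, Triage=day 4, Review=day 5.

day 3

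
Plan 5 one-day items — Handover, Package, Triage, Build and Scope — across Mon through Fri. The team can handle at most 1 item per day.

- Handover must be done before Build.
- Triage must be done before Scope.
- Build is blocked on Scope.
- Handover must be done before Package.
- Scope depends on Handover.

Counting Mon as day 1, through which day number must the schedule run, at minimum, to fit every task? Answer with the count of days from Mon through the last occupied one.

The precedence chain requires at least 3 distinct days.
With at most 1 per day and 5 tasks, at least 5 days are needed.
5 works (last occupied day: Fri): for example Triage=Tue, Scope=Wed, Build=Thu, Package=Fri, Handover=Mon.

5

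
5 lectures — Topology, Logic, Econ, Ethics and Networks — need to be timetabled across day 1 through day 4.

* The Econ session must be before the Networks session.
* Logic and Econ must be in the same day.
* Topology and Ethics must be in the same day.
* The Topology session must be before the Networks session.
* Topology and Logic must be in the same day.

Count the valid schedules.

6

Splitting on Topology: it can be day 1 (3), day 2 (2), day 3 (1). Listing each branch's schedules as (Logic, Econ, Ethics, Networks) by day number:
Topology=day 1: (1,1,1,2) (1,1,1,3) (1,1,1,4) — 3.
Topology=day 2: (2,2,2,3) (2,2,2,4) — 2.
Topology=day 3: (3,3,3,4) — 1.
Summing: 3 + 2 + 1 = 6.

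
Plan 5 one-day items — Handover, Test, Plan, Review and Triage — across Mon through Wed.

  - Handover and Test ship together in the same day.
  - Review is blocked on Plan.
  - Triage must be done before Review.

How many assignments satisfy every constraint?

15

Splitting on Handover: it can be Mon (5), Tue (5), Wed (5). Listing each branch's schedules as (Test, Plan, Review, Triage):
Handover=Mon: (Mon,Mon,Tue,Mon) (Mon,Mon,Wed,Mon) (Mon,Mon,Wed,Tue) (Mon,Tue,Wed,Mon) (Mon,Tue,Wed,Tue) — 5.
Handover=Tue: (Tue,Mon,Tue,Mon) (Tue,Mon,Wed,Mon) (Tue,Mon,Wed,Tue) (Tue,Tue,Wed,Mon) (Tue,Tue,Wed,Tue) — 5.
Handover=Wed: (Wed,Mon,Tue,Mon) (Wed,Mon,Wed,Mon) (Wed,Mon,Wed,Tue) (Wed,Tue,Wed,Mon) (Wed,Tue,Wed,Tue) — 5.
Summing: 5 + 5 + 5 = 15.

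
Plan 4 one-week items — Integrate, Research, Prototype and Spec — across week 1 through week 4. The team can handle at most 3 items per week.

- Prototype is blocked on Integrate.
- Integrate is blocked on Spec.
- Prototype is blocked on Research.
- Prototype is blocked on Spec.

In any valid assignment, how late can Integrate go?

week 3

Precedence pushes Integrate to at least week 2; downstream work caps Integrate at week 3.
Integrate at week 3 is achievable: Prototype -> week 4; Research -> week 1; Spec -> week 1; Integrate -> week 3.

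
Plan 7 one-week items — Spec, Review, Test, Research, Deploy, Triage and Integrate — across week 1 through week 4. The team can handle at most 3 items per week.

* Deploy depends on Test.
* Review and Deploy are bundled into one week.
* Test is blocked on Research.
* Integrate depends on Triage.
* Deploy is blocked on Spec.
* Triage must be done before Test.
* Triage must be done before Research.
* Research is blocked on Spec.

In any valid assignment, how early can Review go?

week 4

Review must be in the same week as Deploy, which can't be before week 4, so Review is at least week 4.
Review at week 4 is achievable: Research in week 2; Triage in week 1; Review in week 4; Deploy in week 4; Integrate in week 2; Test in week 3; Spec in week 1.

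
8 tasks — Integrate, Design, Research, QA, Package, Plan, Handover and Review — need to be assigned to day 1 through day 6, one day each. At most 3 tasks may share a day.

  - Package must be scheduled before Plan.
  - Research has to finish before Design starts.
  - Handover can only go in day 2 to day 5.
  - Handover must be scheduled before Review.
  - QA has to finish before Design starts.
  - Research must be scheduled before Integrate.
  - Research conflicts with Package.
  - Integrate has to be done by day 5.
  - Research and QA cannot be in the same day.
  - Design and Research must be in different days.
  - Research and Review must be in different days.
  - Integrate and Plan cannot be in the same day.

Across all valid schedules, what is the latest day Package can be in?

day 5

Downstream work caps Package at day 5.
Package at day 5 is achievable: Design -> day 3, Plan -> day 6, Review -> day 3, Research -> day 1, Package -> day 5, Integrate -> day 2, QA -> day 2, Handover -> day 2.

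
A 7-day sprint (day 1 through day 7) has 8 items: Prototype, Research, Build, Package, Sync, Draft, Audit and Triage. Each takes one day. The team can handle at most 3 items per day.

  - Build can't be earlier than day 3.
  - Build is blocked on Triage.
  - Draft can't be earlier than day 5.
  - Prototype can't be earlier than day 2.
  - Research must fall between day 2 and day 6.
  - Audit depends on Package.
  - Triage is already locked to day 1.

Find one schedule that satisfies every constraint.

Build=day 3; Research=day 2; Package=day 1; Audit=day 2; Triage=day 1; Sync=day 1; Draft=day 5; Prototype=day 2

Checking: Triage(day 1) before Build(day 3); Package(day 1) before Audit(day 2); Draft=day 5 in [day 5,day 7]; Prototype=day 2 in [day 2,day 7]; Triage=day 1 in [day 1,day 1]; Research=day 2 in [day 2,day 6]; Build=day 3 in [day 3,day 7]; max 3 per day (cap 3).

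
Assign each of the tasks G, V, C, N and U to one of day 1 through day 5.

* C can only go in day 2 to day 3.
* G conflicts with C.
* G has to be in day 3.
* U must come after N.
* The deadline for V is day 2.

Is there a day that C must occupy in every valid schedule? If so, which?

C's window is day 2–day 3.
G is fixed at day 3, and C can't share a day with G.
So C must be day 2.

day 2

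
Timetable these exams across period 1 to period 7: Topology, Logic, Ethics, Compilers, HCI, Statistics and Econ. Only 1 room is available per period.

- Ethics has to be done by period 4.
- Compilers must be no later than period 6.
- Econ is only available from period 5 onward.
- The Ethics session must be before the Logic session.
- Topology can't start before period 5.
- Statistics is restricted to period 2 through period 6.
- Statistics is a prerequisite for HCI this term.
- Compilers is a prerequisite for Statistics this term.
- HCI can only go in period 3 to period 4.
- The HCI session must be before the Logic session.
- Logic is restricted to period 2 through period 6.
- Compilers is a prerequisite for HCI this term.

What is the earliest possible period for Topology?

Topology is available from period 5.
Topology at period 5 is achievable: Ethics=period 4, Statistics=period 2, HCI=period 3, Econ=period 7, Topology=period 5, Logic=period 6, Compilers=period 1.

period 5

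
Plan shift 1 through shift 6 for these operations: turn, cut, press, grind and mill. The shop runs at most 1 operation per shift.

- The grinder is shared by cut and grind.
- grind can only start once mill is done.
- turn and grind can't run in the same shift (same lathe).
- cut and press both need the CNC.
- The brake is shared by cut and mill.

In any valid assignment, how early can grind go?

shift 2

Precedence pushes grind to at least shift 2.
grind at shift 2 is achievable: grind -> shift 2, mill -> shift 1, cut -> shift 4, turn -> shift 3, press -> shift 5.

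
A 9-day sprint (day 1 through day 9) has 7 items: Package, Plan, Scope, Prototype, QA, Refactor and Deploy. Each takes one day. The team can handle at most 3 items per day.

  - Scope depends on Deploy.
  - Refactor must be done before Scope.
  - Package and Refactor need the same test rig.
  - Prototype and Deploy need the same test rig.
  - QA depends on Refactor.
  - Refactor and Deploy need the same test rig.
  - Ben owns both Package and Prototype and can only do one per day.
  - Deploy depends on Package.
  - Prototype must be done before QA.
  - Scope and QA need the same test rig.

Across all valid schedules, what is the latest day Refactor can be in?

Downstream work caps Refactor at day 8.
Refactor at day 7 is achievable: Plan in day 1; Prototype in day 3; QA in day 9; Deploy in day 2; Package in day 1; Scope in day 8; Refactor in day 7.
Nothing later works — the conflict and capacity constraints rule out every day after day 7.

day 7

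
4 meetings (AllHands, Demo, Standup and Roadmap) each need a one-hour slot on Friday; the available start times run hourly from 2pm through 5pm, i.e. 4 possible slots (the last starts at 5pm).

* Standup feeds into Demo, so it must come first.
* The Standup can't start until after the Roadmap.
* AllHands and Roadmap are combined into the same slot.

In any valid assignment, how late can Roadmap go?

3pm

Downstream work caps Roadmap at 3pm.
Roadmap at 3pm is achievable: Roadmap=3pm, AllHands=3pm, Standup=4pm, Demo=5pm.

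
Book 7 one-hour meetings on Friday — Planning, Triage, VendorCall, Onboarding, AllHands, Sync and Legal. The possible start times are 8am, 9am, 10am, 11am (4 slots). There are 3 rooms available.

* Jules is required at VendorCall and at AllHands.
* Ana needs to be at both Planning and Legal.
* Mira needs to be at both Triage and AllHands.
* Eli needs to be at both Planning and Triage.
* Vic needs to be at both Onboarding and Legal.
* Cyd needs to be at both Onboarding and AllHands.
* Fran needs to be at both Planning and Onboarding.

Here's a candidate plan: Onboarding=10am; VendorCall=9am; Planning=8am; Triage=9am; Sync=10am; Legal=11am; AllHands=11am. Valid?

Yes

Jules is required at VendorCall and at AllHands — holds.
Cyd needs to be at both Onboarding and AllHands — holds.
Ana needs to be at both Planning and Legal — holds.
There are 3 rooms available — holds.
Vic needs to be at both Onboarding and Legal — holds.
Mira needs to be at both Triage and AllHands — holds.
Fran needs to be at both Planning and Onboarding — holds.
Eli needs to be at both Planning and Triage — holds.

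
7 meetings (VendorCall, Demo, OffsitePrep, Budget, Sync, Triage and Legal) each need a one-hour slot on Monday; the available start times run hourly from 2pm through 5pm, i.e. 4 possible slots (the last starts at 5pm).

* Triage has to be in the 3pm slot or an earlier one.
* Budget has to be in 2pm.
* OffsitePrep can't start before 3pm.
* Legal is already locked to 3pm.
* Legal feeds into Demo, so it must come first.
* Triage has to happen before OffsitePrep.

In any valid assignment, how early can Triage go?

Triage's own window allows nothing later than 3pm.
Triage at 2pm is achievable: Budget in 2pm, OffsitePrep in 3pm, Legal in 3pm, Triage in 2pm, Sync in 2pm, VendorCall in 2pm, Demo in 4pm.

2pm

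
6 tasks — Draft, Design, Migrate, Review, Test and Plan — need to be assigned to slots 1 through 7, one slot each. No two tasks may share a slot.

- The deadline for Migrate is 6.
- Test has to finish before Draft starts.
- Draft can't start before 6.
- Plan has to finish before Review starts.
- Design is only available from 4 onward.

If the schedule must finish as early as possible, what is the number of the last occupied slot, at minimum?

The precedence chain requires at least 2 distinct slots.
With at most 1 per slot and 6 tasks, at least 6 slots are needed.
Draft can't be placed before 6, so the schedule must run through at least slot 6.
6 works (last occupied slot: 6): for example Review in 2; Draft in 6; Test in 3; Migrate in 5; Design in 4; Plan in 1.

slot 6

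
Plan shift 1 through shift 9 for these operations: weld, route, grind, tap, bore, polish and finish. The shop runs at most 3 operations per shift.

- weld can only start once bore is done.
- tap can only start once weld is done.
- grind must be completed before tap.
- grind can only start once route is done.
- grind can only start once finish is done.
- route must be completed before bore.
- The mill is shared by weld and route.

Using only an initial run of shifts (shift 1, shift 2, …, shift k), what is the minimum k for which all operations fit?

The precedence chain requires at least 4 distinct shifts.
With at most 3 per shift and 7 operations, at least 3 shifts are needed.
4 works (last occupied shift: shift 4): for example tap=shift 4; route=shift 1; weld=shift 3; grind=shift 2; polish=shift 1; bore=shift 2; finish=shift 1.

4 shifts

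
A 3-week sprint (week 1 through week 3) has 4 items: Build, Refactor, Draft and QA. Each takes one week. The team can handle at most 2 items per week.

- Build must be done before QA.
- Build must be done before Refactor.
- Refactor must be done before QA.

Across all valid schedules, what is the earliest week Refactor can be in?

Precedence pushes Refactor to at least week 2; downstream work caps Refactor at week 2.
Refactor at week 2 is achievable: Refactor -> week 2; QA -> week 3; Build -> week 1; Draft -> week 1.

week 2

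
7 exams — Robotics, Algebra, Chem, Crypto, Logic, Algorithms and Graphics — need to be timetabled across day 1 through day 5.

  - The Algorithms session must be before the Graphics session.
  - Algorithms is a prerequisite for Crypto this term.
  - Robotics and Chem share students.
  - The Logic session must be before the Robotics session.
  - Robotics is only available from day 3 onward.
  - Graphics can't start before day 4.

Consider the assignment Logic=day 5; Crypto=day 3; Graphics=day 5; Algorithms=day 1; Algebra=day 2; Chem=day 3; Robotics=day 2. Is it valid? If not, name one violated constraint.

Robotics is only available from day 3 onward — violated.
Algorithms is a prerequisite for Crypto this term — holds.
Graphics can't start before day 4 — holds.
Robotics and Chem share students — holds.
The Algorithms session must be before the Graphics session — holds.
The Logic session must be before the Robotics session — violated.

No. The Logic session must be before the Robotics session is not satisfied.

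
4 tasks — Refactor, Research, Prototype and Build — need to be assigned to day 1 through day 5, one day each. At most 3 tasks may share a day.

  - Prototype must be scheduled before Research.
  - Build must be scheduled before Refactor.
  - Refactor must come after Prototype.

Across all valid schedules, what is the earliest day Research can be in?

day 2

Precedence pushes Research to at least day 2.
Research at day 2 is achievable: Prototype -> day 1, Build -> day 1, Research -> day 2, Refactor -> day 2.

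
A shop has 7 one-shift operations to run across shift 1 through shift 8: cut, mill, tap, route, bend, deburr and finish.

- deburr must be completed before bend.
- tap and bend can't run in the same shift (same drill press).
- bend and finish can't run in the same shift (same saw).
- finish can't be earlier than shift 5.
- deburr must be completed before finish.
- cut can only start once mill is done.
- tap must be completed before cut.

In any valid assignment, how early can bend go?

shift 2

Precedence pushes bend to at least shift 2.
bend at shift 2 is achievable: tap=shift 1; route=shift 1; finish=shift 5; cut=shift 2; bend=shift 2; deburr=shift 1; mill=shift 1.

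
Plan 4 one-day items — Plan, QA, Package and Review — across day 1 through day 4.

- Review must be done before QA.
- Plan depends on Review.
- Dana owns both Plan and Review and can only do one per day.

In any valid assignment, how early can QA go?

Precedence pushes QA to at least day 2.
QA at day 2 is achievable: Plan=day 2, Review=day 1, Package=day 1, QA=day 2.

day 2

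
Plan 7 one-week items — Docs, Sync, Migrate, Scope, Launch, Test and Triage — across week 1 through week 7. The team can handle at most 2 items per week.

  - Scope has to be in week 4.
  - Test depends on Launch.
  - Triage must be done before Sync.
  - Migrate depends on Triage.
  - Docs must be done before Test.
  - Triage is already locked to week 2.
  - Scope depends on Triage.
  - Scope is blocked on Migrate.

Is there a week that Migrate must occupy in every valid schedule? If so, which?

Triage is fixed at week 2 and must come before Migrate, so Migrate is at least week 3.
Scope is fixed at week 4 and must come after Migrate, so Migrate is at most week 3.
So Migrate must be week 3.

week 3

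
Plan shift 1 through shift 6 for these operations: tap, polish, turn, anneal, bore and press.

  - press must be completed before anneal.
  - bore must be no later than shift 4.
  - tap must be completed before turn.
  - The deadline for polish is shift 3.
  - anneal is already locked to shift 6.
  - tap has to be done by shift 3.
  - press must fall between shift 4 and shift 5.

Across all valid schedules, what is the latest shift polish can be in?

Polish's own window allows nothing later than shift 3.
polish at shift 3 is achievable: polish -> shift 3; tap -> shift 1; turn -> shift 2; anneal -> shift 6; bore -> shift 1; press -> shift 4.

shift 3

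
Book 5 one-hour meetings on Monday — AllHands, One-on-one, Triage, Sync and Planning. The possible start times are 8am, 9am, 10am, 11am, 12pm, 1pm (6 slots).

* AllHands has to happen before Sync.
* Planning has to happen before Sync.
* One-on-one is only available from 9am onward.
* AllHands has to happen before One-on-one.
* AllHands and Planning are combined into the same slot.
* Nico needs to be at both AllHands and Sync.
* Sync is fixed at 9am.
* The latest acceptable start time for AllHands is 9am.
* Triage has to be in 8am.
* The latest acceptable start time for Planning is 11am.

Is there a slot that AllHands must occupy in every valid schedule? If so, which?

8am

AllHands's window is 8am–9am.
Sync is fixed at 9am, and AllHands can't share a slot with Sync.
So AllHands must be 8am.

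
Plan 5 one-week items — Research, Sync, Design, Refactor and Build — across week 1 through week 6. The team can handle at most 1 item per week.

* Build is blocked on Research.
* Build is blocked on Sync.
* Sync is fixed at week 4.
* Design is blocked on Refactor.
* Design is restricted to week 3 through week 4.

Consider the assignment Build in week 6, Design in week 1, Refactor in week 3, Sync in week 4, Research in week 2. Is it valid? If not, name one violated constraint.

Build is blocked on Sync — holds.
Sync is fixed at week 4 — holds.
Design is blocked on Refactor — violated.
The team can handle at most 1 item per week — holds.
Design is restricted to week 3 through week 4 — violated.
Build is blocked on Research — holds.

Invalid. Design is blocked on Refactor.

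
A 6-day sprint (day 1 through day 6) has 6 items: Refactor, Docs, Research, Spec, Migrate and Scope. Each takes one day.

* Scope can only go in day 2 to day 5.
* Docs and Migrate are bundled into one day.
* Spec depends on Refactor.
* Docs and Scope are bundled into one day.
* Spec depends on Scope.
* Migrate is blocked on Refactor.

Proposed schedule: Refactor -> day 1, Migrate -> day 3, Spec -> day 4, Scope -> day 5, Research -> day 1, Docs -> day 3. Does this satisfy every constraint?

Spec depends on Refactor — holds.
Migrate is blocked on Refactor — holds.
Docs and Scope are bundled into one day — violated.
Scope can only go in day 2 to day 5 — holds.
Docs and Migrate are bundled into one day — holds.
Spec depends on Scope — violated.

No — it violates: Docs and Scope are bundled into one day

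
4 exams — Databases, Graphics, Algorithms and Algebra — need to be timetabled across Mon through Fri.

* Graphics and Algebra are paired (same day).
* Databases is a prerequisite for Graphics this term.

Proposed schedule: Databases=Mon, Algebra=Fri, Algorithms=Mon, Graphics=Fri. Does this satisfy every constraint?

Graphics and Algebra are paired (same day) — holds.
Databases is a prerequisite for Graphics this term — holds.

Yes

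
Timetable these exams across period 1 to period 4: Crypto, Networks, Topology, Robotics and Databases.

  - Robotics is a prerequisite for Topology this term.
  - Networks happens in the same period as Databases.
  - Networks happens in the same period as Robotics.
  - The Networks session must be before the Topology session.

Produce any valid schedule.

Topology -> period 2, Databases -> period 1, Robotics -> period 1, Crypto -> period 1, Networks -> period 1

Checking: Robotics(period 1) before Topology(period 2); Networks(period 1) before Topology(period 2); Networks = Databases = period 1; Networks = Robotics = period 1.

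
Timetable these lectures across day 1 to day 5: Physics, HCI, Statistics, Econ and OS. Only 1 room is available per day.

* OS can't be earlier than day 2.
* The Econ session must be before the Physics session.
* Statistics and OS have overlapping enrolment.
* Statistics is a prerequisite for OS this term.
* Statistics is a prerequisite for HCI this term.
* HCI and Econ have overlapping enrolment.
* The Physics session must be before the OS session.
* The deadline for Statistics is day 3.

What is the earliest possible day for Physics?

day 2

Precedence pushes Physics to at least day 2; downstream work caps Physics at day 4.
Physics at day 2 is achievable: OS in day 4, HCI in day 5, Statistics in day 3, Physics in day 2, Econ in day 1.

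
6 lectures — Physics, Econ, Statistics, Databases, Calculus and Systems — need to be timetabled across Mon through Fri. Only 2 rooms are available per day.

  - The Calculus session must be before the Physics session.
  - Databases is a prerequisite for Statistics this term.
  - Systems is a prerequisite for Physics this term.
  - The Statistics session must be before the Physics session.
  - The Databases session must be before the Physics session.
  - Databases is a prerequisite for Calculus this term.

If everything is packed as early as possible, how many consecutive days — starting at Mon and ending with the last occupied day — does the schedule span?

The precedence chain requires at least 3 distinct days.
With at most 2 per day and 6 lectures, at least 3 days are needed.
3 works (last occupied day: Wed): for example Econ=Wed, Statistics=Tue, Calculus=Tue, Systems=Mon, Databases=Mon, Physics=Wed.

3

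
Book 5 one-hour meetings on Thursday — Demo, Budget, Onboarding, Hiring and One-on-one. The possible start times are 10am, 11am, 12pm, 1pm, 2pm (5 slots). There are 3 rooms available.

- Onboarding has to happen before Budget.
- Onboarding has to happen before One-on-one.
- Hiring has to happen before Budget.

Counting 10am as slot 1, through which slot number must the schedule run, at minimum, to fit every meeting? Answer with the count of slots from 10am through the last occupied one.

2 slots

The precedence chain requires at least 2 distinct slots.
With at most 3 per slot and 5 meetings, at least 2 slots are needed.
2 works (last occupied slot: 11am): for example Demo -> 10am, Onboarding -> 10am, Budget -> 11am, Hiring -> 10am, One-on-one -> 11am.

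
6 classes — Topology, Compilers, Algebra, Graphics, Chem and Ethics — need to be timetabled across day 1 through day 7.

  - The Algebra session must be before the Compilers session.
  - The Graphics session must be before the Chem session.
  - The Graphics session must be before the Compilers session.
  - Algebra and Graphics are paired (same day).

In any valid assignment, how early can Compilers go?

day 2

Precedence pushes Compilers to at least day 2.
Compilers at day 2 is achievable: Algebra in day 1, Chem in day 2, Topology in day 1, Compilers in day 2, Ethics in day 1, Graphics in day 1.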